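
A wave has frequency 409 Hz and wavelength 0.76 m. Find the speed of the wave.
v = fλ = 310.8 m/s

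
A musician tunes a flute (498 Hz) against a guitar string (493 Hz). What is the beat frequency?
5 Hz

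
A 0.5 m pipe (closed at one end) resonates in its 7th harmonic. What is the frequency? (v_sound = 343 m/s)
fₙ = nv/(4L) = 1200 Hz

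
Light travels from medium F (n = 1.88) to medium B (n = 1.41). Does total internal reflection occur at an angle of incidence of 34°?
θc = arcsin(n₂/n₁) = 48.59°; 34° < θc, so no — the ray refracts.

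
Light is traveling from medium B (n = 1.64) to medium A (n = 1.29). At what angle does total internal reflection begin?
θc = arcsin(n₂/n₁) = 51.87°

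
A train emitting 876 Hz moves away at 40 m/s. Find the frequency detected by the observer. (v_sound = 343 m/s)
f_obs = f·v/(v + v_s) = 784.5 Hz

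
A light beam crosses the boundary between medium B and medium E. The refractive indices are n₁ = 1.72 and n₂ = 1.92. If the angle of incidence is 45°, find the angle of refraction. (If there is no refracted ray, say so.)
sin θ₂ = (n₁/n₂)·sin θ₁ = 0.6334 → θ₂ = 39.31°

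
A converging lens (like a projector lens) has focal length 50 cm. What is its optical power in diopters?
P = 1/f = 2 D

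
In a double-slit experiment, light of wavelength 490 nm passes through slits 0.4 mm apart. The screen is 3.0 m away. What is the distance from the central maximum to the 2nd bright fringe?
y = mλL/d = 7.35 mm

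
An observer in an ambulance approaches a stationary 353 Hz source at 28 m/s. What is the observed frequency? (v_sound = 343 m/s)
f_obs = f·(v + v_o)/v = 381.8 Hz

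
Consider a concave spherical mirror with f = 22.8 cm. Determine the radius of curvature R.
R = 2|f| = 45.6 cm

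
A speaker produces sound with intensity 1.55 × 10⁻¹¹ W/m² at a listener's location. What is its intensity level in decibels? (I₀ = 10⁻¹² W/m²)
β = 10·log₁₀(I/I₀) = 11.9 dB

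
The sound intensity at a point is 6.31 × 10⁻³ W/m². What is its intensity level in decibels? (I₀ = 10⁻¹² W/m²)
β = 10·log₁₀(I/I₀) = 98 dB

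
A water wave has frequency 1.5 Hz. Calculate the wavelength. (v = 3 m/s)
λ = v/f = 2 m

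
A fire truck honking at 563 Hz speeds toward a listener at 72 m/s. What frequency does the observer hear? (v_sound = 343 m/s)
f_obs = f·v/(v − v_s) = 712.6 Hz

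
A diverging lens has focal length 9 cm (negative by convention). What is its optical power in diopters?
P = 1/f = -11.11 D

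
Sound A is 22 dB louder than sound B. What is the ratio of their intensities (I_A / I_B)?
I_A/I_B = 10^(Δβ/10) = 158.5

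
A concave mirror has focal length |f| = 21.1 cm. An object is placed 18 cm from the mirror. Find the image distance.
f = +21.1 cm (concave); 1/di = 1/f − 1/do → di = -122.5 cm (virtual image, behind mirror)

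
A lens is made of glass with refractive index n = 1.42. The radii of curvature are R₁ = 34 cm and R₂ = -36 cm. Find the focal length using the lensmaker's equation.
1/f = (n − 1)(1/R₁ − 1/R₂) → f = 41.63 cm (converging lens)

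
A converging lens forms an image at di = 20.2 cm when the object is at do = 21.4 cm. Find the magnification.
M = −di/do = -0.9439 (inverted image)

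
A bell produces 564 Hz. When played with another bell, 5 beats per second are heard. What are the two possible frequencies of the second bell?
f₂ = 564 ± 5 Hz → 569 Hz or 559 Hz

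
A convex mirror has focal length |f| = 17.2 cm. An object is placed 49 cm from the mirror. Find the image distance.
f = −17.2 cm (convex); 1/di = 1/f − 1/do → di = -12.73 cm (virtual image, behind mirror)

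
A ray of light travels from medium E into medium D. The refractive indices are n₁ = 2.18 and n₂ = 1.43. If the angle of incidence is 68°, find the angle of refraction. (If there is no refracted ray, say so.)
sin θ₂ = (n₁/n₂)·sin θ₁ = 1.413 > 1, so there is no refracted ray — the light undergoes total internal reflection.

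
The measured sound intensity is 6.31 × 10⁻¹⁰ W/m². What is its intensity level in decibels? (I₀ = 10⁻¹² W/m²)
β = 10·log₁₀(I/I₀) = 28 dB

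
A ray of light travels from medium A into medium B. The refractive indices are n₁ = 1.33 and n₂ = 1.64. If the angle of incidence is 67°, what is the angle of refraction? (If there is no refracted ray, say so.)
sin θ₂ = (n₁/n₂)·sin θ₁ = 0.7465 → θ₂ = 48.29°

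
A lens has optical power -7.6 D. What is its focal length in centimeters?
f = 1/P = -13.16 cm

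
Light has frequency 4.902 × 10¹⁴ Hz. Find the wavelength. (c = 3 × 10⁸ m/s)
λ = c/f = 612 nm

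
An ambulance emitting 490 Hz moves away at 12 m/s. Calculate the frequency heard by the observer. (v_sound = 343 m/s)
f_obs = f·v/(v + v_s) = 473.4 Hz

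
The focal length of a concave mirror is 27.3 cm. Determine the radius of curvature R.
R = 2|f| = 54.6 cm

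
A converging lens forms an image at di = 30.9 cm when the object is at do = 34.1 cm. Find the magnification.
M = −di/do = -0.9062 (inverted image)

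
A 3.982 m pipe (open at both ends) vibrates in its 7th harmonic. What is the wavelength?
λₙ = 2L/n = 1.138 m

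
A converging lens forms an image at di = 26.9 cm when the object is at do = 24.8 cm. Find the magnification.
M = −di/do = -1.085 (inverted image)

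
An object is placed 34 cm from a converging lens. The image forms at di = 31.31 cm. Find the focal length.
1/f = 1/do + 1/di → f = 16.3 cm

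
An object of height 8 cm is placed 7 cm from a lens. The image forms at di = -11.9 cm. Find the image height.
hi = (-di/do) × ho = 13.6 cm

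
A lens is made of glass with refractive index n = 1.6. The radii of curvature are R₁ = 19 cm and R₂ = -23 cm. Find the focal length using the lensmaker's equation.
1/f = (n − 1)(1/R₁ − 1/R₂) → f = 17.34 cm (converging lens)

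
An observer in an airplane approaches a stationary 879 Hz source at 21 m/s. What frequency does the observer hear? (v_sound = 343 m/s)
f_obs = f·(v + v_o)/v = 932.8 Hz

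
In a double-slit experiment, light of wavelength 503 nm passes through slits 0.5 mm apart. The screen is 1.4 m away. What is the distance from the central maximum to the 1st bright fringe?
y = mλL/d = 1.408 mm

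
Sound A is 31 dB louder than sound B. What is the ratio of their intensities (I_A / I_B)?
I_A/I_B = 10^(Δβ/10) = 1259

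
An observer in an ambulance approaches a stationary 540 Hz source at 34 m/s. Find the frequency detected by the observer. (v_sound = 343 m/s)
f_obs = f·(v + v_o)/v = 593.5 Hz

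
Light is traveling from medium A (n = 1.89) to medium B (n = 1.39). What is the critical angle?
θc = arcsin(n₂/n₁) = 47.35°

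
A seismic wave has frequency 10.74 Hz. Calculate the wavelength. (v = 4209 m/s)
λ = v/f = 391.9 m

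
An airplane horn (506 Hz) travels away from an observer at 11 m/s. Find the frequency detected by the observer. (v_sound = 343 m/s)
f_obs = f·v/(v + v_s) = 490.3 Hz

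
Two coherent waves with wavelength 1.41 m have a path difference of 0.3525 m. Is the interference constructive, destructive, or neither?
neither (partial) — path difference = 0.25λ, neither a whole number of wavelengths nor an odd multiple of λ/2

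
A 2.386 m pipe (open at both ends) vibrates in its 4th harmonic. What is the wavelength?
λₙ = 2L/n = 1.193 m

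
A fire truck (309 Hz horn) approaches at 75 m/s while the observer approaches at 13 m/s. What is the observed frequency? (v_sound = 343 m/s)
f_obs = f·(v + v_o)/(v − v_s) = 410.5 Hz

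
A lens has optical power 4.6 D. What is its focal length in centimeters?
f = 1/P = 21.74 cm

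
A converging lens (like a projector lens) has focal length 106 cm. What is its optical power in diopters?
P = 1/f = 0.9434 D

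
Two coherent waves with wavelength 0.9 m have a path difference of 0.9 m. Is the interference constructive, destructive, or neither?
constructive — path difference = 1λ, a whole number of wavelengths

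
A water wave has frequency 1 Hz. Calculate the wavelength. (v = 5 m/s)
λ = v/f = 5 m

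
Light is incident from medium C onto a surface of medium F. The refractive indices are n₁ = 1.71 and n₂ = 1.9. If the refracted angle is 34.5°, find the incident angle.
sin θ₁ = (n₂/n₁)·sin θ₂ → θ₁ = 39°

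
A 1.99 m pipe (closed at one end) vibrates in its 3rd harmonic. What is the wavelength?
λₙ = 4L/n = 2.653 m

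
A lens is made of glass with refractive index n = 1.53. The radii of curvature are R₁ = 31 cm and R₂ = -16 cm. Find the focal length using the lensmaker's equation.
1/f = (n − 1)(1/R₁ − 1/R₂) → f = 19.91 cm (converging lens)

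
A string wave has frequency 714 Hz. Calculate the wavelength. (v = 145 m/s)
λ = v/f = 0.2031 m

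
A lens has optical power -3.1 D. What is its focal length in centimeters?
f = 1/P = -32.26 cm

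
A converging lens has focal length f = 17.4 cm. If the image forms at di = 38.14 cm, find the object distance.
1/do = 1/f − 1/di → do = 32 cm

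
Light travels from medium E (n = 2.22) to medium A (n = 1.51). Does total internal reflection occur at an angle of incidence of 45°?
θc = arcsin(n₂/n₁) = 42.86°; 45° > θc, so yes — total internal reflection.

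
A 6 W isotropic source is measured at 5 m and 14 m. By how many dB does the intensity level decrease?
Δβ = 20·log₁₀(r₂/r₁) = 8.943 dB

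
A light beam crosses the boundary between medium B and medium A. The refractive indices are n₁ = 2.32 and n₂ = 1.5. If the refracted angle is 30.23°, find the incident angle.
sin θ₁ = (n₂/n₁)·sin θ₂ → θ₁ = 19°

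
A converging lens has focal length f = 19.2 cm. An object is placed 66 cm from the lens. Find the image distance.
1/di = 1/f − 1/do → di = 27.08 cm (real image)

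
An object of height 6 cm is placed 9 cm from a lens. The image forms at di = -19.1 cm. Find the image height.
hi = (-di/do) × ho = 12.73 cm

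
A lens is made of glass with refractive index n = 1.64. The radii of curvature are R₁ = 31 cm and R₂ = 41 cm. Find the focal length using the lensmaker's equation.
1/f = (n − 1)(1/R₁ − 1/R₂) → f = 198.6 cm (converging lens)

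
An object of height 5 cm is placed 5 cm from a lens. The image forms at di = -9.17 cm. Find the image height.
hi = (-di/do) × ho = 9.17 cm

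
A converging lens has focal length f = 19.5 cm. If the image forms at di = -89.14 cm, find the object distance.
1/do = 1/f − 1/di → do = 16 cm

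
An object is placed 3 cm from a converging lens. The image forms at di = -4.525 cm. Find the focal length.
1/f = 1/do + 1/di → f = 8.902 cm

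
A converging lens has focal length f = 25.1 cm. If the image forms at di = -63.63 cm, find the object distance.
1/do = 1/f − 1/di → do = 18 cm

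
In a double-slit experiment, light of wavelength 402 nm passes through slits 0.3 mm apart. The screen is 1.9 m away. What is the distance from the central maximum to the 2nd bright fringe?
y = mλL/d = 5.092 mm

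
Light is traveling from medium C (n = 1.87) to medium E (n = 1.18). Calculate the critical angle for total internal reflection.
θc = arcsin(n₂/n₁) = 39.13°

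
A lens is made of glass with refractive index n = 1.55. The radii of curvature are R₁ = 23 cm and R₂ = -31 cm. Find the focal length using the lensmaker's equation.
1/f = (n − 1)(1/R₁ − 1/R₂) → f = 24.01 cm (converging lens)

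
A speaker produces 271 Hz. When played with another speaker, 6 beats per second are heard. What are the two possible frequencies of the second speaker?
f₂ = 271 ± 6 Hz → 277 Hz or 265 Hz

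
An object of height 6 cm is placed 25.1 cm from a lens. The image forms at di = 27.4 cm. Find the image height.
hi = (-di/do) × ho = -6.55 cm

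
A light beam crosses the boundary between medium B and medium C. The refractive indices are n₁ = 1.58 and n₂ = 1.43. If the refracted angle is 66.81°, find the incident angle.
sin θ₁ = (n₂/n₁)·sin θ₂ → θ₁ = 56.3°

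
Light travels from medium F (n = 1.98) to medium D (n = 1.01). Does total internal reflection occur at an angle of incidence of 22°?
θc = arcsin(n₂/n₁) = 30.67°; 22° < θc, so no — the ray refracts.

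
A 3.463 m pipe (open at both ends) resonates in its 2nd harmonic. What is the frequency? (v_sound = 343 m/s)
fₙ = nv/(2L) = 99.05 Hz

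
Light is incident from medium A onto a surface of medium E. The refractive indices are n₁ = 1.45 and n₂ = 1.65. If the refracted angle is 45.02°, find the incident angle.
sin θ₁ = (n₂/n₁)·sin θ₂ → θ₁ = 53.6°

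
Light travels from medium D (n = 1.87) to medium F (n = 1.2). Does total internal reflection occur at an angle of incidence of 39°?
θc = arcsin(n₂/n₁) = 39.92°; 39° < θc, so no — the ray refracts.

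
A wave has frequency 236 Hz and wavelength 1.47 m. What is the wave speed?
v = fλ = 346.9 m/s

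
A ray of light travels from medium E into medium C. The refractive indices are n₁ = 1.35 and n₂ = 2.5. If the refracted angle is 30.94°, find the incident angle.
sin θ₁ = (n₂/n₁)·sin θ₂ → θ₁ = 72.2°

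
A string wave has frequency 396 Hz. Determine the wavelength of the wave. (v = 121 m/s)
λ = v/f = 0.3056 m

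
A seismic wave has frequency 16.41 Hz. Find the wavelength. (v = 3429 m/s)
λ = v/f = 209 m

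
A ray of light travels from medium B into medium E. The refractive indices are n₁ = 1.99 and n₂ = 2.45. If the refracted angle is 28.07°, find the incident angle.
sin θ₁ = (n₂/n₁)·sin θ₂ → θ₁ = 35.4°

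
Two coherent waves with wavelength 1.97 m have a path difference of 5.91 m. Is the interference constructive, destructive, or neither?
constructive — path difference = 3λ, a whole number of wavelengths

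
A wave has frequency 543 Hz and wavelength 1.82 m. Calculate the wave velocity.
v = fλ = 988.3 m/s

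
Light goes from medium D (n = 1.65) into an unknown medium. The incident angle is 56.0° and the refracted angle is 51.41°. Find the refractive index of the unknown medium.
n₂ = n₁·sin θ₁ / sin θ₂ = 1.75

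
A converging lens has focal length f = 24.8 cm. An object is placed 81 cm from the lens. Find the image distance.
1/di = 1/f − 1/do → di = 35.74 cm (real image)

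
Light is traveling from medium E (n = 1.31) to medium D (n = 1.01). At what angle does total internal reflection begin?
θc = arcsin(n₂/n₁) = 50.44°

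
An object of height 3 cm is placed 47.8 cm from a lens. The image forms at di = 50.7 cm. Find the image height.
hi = (-di/do) × ho = -3.182 cm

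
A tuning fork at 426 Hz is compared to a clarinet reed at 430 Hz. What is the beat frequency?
4 Hz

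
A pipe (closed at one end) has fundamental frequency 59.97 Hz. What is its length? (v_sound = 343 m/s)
L = v/(4f₁) = 1.43 m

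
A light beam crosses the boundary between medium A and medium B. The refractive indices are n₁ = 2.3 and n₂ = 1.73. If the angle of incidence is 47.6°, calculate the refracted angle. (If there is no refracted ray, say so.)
sin θ₂ = (n₁/n₂)·sin θ₁ = 0.9818 → θ₂ = 79.04°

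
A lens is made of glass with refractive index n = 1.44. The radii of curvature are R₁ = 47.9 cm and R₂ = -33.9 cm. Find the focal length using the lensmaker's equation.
1/f = (n − 1)(1/R₁ − 1/R₂) → f = 45.12 cm (converging lens)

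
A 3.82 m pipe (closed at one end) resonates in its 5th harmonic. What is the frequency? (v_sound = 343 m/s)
fₙ = nv/(4L) = 112.2 Hz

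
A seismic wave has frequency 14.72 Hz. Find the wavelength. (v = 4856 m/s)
λ = v/f = 329.9 m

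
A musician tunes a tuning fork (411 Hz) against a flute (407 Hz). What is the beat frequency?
4 Hz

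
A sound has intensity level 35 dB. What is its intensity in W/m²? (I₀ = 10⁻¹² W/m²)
I = I₀·10^(β/10) = 3.16 × 10⁻⁹ W/m²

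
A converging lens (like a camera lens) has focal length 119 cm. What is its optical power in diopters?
P = 1/f = 0.8403 D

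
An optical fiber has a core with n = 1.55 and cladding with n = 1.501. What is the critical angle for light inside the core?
θc = arcsin(n_cladding/n_core) = 75.55°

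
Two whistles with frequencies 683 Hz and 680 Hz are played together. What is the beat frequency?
3 Hz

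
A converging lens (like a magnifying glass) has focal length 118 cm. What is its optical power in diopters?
P = 1/f = 0.8475 D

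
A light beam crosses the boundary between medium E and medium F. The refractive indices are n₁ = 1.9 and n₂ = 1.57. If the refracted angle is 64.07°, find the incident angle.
sin θ₁ = (n₂/n₁)·sin θ₂ → θ₁ = 48°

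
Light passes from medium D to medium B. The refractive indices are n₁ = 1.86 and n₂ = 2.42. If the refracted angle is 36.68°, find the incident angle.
sin θ₁ = (n₂/n₁)·sin θ₂ → θ₁ = 51°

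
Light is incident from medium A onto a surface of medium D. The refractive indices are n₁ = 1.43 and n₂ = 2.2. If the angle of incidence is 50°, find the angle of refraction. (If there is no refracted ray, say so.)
sin θ₂ = (n₁/n₂)·sin θ₁ = 0.4979 → θ₂ = 29.86°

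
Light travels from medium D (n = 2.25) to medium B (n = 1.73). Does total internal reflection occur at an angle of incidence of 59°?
θc = arcsin(n₂/n₁) = 50.25°; 59° > θc, so yes — total internal reflection.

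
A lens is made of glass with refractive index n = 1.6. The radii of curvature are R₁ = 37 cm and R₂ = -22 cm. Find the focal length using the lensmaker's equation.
1/f = (n − 1)(1/R₁ − 1/R₂) → f = 22.99 cm (converging lens)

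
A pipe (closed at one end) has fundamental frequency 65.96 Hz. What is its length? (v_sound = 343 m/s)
L = v/(4f₁) = 1.3 m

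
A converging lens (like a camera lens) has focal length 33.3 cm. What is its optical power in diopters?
P = 1/f = 3.003 D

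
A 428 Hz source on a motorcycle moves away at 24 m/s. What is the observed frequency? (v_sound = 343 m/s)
f_obs = f·v/(v + v_s) = 400 Hz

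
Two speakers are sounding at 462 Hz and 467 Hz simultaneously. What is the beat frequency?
5 Hz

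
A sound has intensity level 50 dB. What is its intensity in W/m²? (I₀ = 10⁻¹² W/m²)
I = I₀·10^(β/10) = 1.00 × 10⁻⁷ W/m²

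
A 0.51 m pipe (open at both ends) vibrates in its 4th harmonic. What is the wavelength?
λₙ = 2L/n = 0.255 m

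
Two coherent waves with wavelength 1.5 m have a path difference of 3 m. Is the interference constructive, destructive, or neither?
constructive — path difference = 2λ, a whole number of wavelengths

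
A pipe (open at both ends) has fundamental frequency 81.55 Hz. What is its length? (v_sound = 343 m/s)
L = v/(2f₁) = 2.103 m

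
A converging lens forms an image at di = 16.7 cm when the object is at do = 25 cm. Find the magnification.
M = −di/do = -0.668 (inverted image)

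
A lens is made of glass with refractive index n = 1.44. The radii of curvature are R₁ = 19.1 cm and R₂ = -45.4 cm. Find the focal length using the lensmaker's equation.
1/f = (n − 1)(1/R₁ − 1/R₂) → f = 30.55 cm (converging lens)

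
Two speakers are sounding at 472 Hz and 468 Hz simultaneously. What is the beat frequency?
4 Hz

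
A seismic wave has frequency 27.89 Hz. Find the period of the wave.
T = 1/f = 0.03586 s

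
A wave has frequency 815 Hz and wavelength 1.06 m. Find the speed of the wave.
v = fλ = 863.9 m/s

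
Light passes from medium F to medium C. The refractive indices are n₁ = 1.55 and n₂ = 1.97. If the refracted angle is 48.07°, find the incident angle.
sin θ₁ = (n₂/n₁)·sin θ₂ → θ₁ = 71.01°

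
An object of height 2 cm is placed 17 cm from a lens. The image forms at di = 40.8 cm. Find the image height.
hi = (-di/do) × ho = -4.8 cm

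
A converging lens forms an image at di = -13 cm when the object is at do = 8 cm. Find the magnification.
M = −di/do = 1.625 (upright image)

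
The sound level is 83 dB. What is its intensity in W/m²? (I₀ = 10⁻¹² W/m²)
I = I₀·10^(β/10) = 2.00 × 10⁻⁴ W/m²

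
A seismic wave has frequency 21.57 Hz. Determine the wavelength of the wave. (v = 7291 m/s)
λ = v/f = 338 m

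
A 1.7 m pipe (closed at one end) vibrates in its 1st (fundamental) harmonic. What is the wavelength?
λₙ = 4L/n = 6.8 m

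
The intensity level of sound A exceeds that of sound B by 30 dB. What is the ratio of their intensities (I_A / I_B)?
I_A/I_B = 10^(Δβ/10) = 1000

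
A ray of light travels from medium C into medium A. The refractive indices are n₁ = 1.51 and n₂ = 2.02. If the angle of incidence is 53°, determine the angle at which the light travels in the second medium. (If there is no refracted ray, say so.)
sin θ₂ = (n₁/n₂)·sin θ₁ = 0.597 → θ₂ = 36.66°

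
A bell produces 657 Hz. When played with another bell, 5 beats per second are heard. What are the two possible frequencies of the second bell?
f₂ = 657 ± 5 Hz → 662 Hz or 652 Hz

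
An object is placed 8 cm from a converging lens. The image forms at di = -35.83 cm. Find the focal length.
1/f = 1/do + 1/di → f = 10.3 cm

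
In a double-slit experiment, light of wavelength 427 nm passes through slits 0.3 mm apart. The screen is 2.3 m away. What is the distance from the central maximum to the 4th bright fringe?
y = mλL/d = 13.09 mm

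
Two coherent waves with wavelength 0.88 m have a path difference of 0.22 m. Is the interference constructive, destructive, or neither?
neither (partial) — path difference = 0.25λ, neither a whole number of wavelengths nor an odd multiple of λ/2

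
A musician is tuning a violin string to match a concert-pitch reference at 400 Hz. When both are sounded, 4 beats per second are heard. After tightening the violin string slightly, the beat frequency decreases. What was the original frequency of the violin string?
396 Hz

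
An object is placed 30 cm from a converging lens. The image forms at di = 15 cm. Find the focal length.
1/f = 1/do + 1/di → f = 10 cm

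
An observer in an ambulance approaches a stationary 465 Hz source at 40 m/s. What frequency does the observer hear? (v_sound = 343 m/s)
f_obs = f·(v + v_o)/v = 519.2 Hz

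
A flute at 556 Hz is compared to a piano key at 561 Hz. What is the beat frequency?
5 Hz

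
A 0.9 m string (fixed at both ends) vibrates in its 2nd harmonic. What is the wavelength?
λₙ = 2L/n = 0.9 m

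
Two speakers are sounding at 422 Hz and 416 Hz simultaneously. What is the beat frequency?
6 Hz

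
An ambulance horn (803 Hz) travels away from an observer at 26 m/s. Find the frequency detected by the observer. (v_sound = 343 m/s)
f_obs = f·v/(v + v_s) = 746.4 Hz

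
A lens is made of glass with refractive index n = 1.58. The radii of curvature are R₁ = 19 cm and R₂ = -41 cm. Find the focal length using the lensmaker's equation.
1/f = (n − 1)(1/R₁ − 1/R₂) → f = 22.39 cm (converging lens)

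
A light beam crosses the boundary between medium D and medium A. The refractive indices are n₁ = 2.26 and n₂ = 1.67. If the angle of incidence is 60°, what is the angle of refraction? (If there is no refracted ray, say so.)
sin θ₂ = (n₁/n₂)·sin θ₁ = 1.172 > 1, so there is no refracted ray — the light undergoes total internal reflection.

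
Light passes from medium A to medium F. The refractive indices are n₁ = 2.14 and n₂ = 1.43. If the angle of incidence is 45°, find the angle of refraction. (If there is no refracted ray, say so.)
sin θ₂ = (n₁/n₂)·sin θ₁ = 1.058 > 1, so there is no refracted ray — the light undergoes total internal reflection.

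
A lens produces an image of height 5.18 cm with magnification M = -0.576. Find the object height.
ho = |hi|/|M| = 8.993 cm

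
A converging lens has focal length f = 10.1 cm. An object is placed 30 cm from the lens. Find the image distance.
1/di = 1/f − 1/do → di = 15.23 cm (real image)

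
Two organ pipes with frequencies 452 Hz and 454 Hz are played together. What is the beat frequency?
2 Hz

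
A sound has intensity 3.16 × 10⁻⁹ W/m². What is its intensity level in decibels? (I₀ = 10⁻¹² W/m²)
β = 10·log₁₀(I/I₀) = 35 dB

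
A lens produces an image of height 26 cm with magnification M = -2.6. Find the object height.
ho = |hi|/|M| = 10 cm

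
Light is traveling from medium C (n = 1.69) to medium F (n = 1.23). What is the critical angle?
θc = arcsin(n₂/n₁) = 46.7°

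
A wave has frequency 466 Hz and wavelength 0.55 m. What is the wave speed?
v = fλ = 256.3 m/s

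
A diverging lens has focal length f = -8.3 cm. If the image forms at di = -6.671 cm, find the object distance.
1/do = 1/f − 1/di → do = 33.99 cm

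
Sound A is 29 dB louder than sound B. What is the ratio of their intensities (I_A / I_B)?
I_A/I_B = 10^(Δβ/10) = 794.3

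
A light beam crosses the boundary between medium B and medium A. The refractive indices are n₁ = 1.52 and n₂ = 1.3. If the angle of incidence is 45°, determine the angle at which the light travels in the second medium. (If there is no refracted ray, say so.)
sin θ₂ = (n₁/n₂)·sin θ₁ = 0.8268 → θ₂ = 55.77°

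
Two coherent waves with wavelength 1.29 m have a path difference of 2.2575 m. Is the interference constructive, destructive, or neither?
neither (partial) — path difference = 1.75λ, neither a whole number of wavelengths nor an odd multiple of λ/2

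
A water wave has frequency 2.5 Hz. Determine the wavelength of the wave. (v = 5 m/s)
λ = v/f = 2 m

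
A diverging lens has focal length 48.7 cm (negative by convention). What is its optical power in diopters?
P = 1/f = -2.053 D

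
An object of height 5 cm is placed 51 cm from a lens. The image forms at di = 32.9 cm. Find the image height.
hi = (-di/do) × ho = -3.225 cm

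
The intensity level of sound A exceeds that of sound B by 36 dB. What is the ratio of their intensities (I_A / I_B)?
I_A/I_B = 10^(Δβ/10) = 3981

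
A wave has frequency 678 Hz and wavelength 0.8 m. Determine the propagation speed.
v = fλ = 542.4 m/s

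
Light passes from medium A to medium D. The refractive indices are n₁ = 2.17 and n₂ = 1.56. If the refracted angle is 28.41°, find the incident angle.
sin θ₁ = (n₂/n₁)·sin θ₂ → θ₁ = 20°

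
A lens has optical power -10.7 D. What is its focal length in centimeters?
f = 1/P = -9.346 cm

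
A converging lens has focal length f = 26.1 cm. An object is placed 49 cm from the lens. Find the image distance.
1/di = 1/f − 1/do → di = 55.85 cm (real image)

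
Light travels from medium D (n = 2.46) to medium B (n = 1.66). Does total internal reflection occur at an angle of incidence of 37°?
θc = arcsin(n₂/n₁) = 42.44°; 37° < θc, so no — the ray refracts.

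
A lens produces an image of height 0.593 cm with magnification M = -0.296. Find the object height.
ho = |hi|/|M| = 2.003 cm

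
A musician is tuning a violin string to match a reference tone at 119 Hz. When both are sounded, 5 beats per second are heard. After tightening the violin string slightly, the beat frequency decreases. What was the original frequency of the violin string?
114 Hz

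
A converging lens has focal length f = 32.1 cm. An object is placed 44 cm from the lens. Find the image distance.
1/di = 1/f − 1/do → di = 118.7 cm (real image)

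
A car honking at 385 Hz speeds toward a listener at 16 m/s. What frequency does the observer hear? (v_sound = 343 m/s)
f_obs = f·v/(v − v_s) = 403.8 Hz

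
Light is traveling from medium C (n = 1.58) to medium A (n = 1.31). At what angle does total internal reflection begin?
θc = arcsin(n₂/n₁) = 56.01°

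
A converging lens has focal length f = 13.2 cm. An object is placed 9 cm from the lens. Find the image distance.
1/di = 1/f − 1/do → di = -28.29 cm (virtual image)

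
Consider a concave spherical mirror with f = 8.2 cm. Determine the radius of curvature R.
R = 2|f| = 16.4 cm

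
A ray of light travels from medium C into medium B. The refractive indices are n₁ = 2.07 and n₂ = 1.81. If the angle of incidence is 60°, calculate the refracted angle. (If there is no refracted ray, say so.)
sin θ₂ = (n₁/n₂)·sin θ₁ = 0.9904 → θ₂ = 82.07°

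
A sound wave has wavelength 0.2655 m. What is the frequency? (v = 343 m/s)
f = v/λ = 1292 Hz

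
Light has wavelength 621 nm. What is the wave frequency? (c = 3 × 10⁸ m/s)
f = c/λ = 4.831 × 10¹⁴ Hz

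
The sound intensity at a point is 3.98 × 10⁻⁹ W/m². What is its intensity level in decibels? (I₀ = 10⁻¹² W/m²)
β = 10·log₁₀(I/I₀) = 36 dB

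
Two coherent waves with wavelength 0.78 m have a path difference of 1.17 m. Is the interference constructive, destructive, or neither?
destructive — path difference = 1.5λ, an odd multiple of λ/2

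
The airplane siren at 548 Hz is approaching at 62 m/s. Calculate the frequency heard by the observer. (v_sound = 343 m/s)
f_obs = f·v/(v − v_s) = 668.9 Hz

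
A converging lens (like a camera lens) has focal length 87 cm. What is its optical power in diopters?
P = 1/f = 1.149 D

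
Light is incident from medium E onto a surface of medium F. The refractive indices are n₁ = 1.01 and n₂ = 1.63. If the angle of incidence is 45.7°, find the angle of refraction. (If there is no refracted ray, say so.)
sin θ₂ = (n₁/n₂)·sin θ₁ = 0.4435 → θ₂ = 26.33°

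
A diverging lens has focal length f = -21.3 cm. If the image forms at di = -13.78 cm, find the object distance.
1/do = 1/f − 1/di → do = 39.03 cm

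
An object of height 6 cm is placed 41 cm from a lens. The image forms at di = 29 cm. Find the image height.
hi = (-di/do) × ho = -4.244 cm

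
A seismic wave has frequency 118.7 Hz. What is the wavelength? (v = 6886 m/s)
λ = v/f = 58.01 m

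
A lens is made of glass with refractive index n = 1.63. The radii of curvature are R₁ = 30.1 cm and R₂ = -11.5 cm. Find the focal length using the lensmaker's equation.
1/f = (n − 1)(1/R₁ − 1/R₂) → f = 13.21 cm (converging lens)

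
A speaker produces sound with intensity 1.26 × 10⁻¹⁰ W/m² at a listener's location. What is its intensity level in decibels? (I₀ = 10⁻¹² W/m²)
β = 10·log₁₀(I/I₀) = 21 dB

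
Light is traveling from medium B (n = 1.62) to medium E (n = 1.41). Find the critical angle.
θc = arcsin(n₂/n₁) = 60.5°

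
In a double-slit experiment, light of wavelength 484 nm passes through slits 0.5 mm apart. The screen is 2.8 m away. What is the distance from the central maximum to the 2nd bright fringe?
y = mλL/d = 5.421 mm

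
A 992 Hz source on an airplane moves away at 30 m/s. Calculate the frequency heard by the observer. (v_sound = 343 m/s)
f_obs = f·v/(v + v_s) = 912.2 Hz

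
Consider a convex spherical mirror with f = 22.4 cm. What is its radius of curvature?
R = 2|f| = 44.8 cm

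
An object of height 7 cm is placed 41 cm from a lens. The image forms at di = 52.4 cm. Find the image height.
hi = (-di/do) × ho = -8.946 cm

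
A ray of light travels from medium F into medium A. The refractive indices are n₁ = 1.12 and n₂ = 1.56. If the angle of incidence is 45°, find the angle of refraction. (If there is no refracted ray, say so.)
sin θ₂ = (n₁/n₂)·sin θ₁ = 0.5077 → θ₂ = 30.51°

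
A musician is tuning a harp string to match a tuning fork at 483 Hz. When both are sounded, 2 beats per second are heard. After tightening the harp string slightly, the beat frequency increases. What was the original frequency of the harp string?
485 Hz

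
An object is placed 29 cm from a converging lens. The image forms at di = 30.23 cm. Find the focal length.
1/f = 1/do + 1/di → f = 14.8 cm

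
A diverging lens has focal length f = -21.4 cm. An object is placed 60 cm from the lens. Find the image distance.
1/di = 1/f − 1/do → di = -15.77 cm (virtual image)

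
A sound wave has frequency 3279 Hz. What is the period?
T = 1/f = 3.050 × 10⁻⁴ s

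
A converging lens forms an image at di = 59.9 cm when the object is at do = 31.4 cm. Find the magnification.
M = −di/do = -1.908 (inverted image)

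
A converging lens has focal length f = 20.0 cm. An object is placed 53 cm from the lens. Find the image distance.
1/di = 1/f − 1/do → di = 32.12 cm (real image)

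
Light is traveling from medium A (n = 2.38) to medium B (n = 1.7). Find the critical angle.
θc = arcsin(n₂/n₁) = 45.58°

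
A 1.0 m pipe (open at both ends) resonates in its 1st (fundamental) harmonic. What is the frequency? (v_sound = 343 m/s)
fₙ = nv/(2L) = 171.5 Hz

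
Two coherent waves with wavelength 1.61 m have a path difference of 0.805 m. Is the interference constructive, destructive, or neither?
destructive — path difference = 0.5λ, an odd multiple of λ/2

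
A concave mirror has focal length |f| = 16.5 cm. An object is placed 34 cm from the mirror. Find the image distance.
f = +16.5 cm (concave); 1/di = 1/f − 1/do → di = 32.06 cm (real image, in front of mirror)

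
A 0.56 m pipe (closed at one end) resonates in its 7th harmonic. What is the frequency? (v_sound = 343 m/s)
fₙ = nv/(4L) = 1072 Hz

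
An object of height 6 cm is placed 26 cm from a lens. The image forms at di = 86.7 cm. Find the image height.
hi = (-di/do) × ho = -20.01 cm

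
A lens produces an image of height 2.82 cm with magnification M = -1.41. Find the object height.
ho = |hi|/|M| = 2 cm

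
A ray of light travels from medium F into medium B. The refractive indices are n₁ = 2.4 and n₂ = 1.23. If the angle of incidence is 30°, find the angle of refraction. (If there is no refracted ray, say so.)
sin θ₂ = (n₁/n₂)·sin θ₁ = 0.9756 → θ₂ = 77.32°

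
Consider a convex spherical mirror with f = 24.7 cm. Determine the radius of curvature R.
R = 2|f| = 49.4 cm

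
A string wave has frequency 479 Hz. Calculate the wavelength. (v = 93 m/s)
λ = v/f = 0.1942 m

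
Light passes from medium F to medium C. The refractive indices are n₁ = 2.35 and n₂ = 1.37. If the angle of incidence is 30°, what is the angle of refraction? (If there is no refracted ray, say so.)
sin θ₂ = (n₁/n₂)·sin θ₁ = 0.8577 → θ₂ = 59.06°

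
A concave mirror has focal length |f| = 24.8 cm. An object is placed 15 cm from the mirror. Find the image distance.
f = +24.8 cm (concave); 1/di = 1/f − 1/do → di = -37.96 cm (virtual image, behind mirror)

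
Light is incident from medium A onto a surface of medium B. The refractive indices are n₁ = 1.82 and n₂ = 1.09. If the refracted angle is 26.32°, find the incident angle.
sin θ₁ = (n₂/n₁)·sin θ₂ → θ₁ = 15.4°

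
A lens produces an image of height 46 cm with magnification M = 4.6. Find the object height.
ho = |hi|/|M| = 10 cm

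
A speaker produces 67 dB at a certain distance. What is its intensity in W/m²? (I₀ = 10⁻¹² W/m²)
I = I₀·10^(β/10) = 5.01 × 10⁻⁶ W/m²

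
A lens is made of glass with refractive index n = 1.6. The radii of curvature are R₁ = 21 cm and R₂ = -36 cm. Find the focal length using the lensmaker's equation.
1/f = (n − 1)(1/R₁ − 1/R₂) → f = 22.11 cm (converging lens)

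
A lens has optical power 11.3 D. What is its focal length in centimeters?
f = 1/P = 8.85 cm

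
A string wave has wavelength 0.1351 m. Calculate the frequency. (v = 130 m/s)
f = v/λ = 962.3 Hz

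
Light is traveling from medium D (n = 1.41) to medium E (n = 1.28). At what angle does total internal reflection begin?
θc = arcsin(n₂/n₁) = 65.2°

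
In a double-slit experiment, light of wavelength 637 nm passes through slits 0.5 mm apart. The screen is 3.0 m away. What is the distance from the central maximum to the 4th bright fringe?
y = mλL/d = 15.29 mm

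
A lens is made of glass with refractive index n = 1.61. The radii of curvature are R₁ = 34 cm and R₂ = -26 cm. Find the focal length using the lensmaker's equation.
1/f = (n − 1)(1/R₁ − 1/R₂) → f = 24.15 cm (converging lens)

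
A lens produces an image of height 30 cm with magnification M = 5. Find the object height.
ho = |hi|/|M| = 6 cm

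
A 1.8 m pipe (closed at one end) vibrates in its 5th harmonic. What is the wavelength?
λₙ = 4L/n = 1.44 m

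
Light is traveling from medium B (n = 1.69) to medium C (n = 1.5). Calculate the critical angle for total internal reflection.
θc = arcsin(n₂/n₁) = 62.57°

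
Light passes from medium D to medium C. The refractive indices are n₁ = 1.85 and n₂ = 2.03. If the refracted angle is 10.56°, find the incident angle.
sin θ₁ = (n₂/n₁)·sin θ₂ → θ₁ = 11.6°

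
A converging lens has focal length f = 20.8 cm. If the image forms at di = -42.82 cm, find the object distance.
1/do = 1/f − 1/di → do = 14 cm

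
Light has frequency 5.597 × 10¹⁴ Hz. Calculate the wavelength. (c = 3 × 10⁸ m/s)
λ = c/f = 536 nm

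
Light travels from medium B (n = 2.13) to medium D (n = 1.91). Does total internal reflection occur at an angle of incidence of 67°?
θc = arcsin(n₂/n₁) = 63.73°; 67° > θc, so yes — total internal reflection.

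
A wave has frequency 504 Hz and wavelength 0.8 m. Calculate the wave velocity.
v = fλ = 403.2 m/s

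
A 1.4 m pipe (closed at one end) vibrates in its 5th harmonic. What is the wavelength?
λₙ = 4L/n = 1.12 m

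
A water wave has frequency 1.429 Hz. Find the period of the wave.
T = 1/f = 0.6998 s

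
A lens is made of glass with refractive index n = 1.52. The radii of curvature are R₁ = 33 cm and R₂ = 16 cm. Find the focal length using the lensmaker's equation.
1/f = (n − 1)(1/R₁ − 1/R₂) → f = -59.73 cm (diverging lens)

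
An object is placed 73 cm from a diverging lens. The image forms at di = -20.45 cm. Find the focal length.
1/f = 1/do + 1/di → f = -28.41 cm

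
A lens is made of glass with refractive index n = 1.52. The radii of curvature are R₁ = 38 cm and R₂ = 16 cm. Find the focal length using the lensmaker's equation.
1/f = (n − 1)(1/R₁ − 1/R₂) → f = -53.15 cm (diverging lens)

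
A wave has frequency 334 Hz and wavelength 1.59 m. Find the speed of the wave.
v = fλ = 531.1 m/s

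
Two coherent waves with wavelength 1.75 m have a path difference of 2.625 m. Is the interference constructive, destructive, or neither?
destructive — path difference = 1.5λ, an odd multiple of λ/2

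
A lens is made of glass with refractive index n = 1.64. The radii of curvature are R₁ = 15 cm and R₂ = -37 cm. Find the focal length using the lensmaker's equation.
1/f = (n − 1)(1/R₁ − 1/R₂) → f = 16.68 cm (converging lens)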